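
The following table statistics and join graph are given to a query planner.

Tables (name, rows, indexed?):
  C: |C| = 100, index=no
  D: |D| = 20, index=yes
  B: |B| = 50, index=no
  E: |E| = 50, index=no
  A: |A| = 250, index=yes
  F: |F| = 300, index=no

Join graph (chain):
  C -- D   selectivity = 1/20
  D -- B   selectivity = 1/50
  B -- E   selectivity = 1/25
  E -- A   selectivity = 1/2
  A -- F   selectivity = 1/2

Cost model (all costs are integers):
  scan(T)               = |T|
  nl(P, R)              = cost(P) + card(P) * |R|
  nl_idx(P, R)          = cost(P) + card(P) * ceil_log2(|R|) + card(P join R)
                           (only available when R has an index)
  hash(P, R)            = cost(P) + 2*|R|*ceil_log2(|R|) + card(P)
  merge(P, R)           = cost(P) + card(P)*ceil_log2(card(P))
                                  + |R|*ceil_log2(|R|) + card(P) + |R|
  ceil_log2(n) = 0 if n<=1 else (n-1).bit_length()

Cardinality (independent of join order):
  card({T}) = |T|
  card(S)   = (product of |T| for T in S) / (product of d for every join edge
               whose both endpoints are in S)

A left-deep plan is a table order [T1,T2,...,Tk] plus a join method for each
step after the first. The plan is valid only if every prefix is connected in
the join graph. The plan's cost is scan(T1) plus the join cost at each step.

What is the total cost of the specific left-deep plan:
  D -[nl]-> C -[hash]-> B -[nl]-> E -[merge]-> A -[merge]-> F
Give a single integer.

step 1: scan D: cost=20, card=20
step 2: join C via nl
    card(P join C) = 20*100/(20) = 100
    cost = 20 + 20*100 = 2020
step 3: join B via hash
    card(P join B) = 100*50/(50) = 100
    cost = 2020 + 2*50*6 + 100 = 2720
step 4: join E via nl
    card(P join E) = 100*50/(25) = 200
    cost = 2720 + 100*50 = 7720
step 5: join A via merge
    card(P join A) = 200*250/(2) = 25000
    cost = 7720 + 200*8 + 250*8 + 200 + 250 = 11770
step 6: join F via merge
    card(P join F) = 25000*300/(2) = 3750000
    cost = 11770 + 25000*15 + 300*9 + 25000 + 300 = 414770

414770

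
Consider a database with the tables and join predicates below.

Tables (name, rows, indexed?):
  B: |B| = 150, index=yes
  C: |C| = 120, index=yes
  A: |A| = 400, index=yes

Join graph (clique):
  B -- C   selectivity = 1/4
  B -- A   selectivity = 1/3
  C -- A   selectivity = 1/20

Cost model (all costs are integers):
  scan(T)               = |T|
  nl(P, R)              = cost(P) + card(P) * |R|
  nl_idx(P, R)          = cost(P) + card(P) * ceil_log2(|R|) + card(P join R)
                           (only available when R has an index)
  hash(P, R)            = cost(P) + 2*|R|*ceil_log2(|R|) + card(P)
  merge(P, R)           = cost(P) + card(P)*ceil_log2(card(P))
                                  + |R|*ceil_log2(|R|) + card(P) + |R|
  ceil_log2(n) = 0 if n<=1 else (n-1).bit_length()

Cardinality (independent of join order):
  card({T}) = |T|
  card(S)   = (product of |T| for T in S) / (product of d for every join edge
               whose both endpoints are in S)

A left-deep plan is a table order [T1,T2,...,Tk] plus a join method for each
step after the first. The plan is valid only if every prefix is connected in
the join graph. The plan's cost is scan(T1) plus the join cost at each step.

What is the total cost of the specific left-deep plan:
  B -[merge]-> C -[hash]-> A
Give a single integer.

step 1: scan B: cost=150, card=150
step 2: join C via merge
    card(P join C) = 150*120/(4) = 4500
    cost = 150 + 150*8 + 120*7 + 150 + 120 = 2460
step 3: join A via hash
    card(P join A) = 4500*400/(3*20) = 30000
    cost = 2460 + 2*400*9 + 4500 = 14160

14160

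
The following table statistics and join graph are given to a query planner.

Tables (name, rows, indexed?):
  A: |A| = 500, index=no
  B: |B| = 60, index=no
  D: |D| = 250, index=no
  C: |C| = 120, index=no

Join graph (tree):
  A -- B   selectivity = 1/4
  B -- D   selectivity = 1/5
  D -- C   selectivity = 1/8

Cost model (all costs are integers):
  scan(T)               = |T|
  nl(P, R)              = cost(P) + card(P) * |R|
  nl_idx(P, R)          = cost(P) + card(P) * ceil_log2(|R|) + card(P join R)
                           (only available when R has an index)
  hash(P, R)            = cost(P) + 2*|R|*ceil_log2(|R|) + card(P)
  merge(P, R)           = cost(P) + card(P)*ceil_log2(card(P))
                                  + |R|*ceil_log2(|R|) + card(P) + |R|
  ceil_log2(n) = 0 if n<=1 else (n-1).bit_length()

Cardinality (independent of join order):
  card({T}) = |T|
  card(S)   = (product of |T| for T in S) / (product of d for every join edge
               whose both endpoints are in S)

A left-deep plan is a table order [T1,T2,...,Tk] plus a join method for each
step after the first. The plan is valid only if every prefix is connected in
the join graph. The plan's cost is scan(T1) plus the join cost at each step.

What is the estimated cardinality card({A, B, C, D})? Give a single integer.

Tables in S: A(500), B(60), C(120), D(250)
Edges inside S: A-B(d=4), B-D(d=5), D-C(d=8)
numerator = 500 * 60 * 120 * 250 = 900000000
denominator = 4 * 5 * 8 = 160
card(S) = 900000000 / 160 = 5625000

5625000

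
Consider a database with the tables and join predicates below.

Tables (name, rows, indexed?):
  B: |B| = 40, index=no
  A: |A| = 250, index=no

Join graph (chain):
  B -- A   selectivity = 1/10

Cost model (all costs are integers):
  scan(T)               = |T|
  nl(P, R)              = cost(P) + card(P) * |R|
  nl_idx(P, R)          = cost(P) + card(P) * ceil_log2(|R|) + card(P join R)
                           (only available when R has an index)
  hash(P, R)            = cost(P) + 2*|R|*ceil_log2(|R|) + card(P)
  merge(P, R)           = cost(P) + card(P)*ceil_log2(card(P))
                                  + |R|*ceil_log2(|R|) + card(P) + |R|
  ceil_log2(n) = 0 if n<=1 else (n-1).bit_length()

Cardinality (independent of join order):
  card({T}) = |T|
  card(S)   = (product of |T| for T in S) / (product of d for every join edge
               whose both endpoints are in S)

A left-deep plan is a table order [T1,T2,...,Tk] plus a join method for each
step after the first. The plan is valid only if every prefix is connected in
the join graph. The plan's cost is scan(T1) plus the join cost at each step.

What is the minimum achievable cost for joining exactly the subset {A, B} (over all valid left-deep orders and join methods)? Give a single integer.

Selinger DP over subsets of {A,B}:
  {B}: scan cost=40, card=40
  {A}: scan cost=250, card=250
  {AB}: card=1000; try (B,hash)→980, (A,merge)→2570, (B,merge)→2780, (A,hash)→4080, (A,nl)→10040, (B,nl)→10250; best=980 via (B,hash)

980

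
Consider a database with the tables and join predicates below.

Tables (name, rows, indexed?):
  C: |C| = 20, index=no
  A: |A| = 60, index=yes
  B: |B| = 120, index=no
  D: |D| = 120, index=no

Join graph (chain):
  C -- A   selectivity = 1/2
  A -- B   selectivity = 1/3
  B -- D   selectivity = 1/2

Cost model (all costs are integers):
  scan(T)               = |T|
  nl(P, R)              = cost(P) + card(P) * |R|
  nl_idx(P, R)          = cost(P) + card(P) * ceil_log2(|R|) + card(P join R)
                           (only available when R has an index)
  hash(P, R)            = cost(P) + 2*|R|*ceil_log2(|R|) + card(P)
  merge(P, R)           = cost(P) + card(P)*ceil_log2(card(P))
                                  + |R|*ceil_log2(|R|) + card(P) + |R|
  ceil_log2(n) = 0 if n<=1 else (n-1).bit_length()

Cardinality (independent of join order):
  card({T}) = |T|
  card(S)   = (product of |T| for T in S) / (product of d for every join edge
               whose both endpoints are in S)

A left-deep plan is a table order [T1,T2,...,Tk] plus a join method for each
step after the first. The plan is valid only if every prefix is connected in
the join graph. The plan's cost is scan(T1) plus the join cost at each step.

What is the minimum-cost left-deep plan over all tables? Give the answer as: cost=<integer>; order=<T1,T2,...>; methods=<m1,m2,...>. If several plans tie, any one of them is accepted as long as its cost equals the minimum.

cost=28280; order=A,C,B,D; methods=hash,hash,hash

Selinger DP (subsets sized 1..n):
  {C}: scan cost=20, card=20
  {A}: scan cost=60, card=60
  {B}: scan cost=120, card=120
  {D}: scan cost=120, card=120
  {AC}: card=600; try (C,hash)→320, (A,merge)→560, (C,merge)→600, (A,nl_idx)→740, (A,hash)→760, (A,nl)→1220 …(+1); best=320 via (C,hash)
  {AB}: card=2400; try (A,hash)→960, (B,merge)→1440, (A,merge)→1500, (B,hash)→1800, (A,nl_idx)→3240, (B,nl)→7260 …(+1); best=960 via (A,hash)
  {BD}: card=7200; try (D,hash)→1920, (B,hash)→1920, (D,merge)→2040, (B,merge)→2040, (D,nl)→14520, (B,nl)→14520; best=1920 via (D,hash)
  {ABC}: card=24000; try (B,hash)→2600, (C,hash)→3560, (B,merge)→7880, (C,merge)→32280, (C,nl)→48960, (B,nl)→72320; best=2600 via (B,hash)
  {ABD}: card=144000; try (D,hash)→5040, (A,hash)→9840, (D,merge)→33120, (A,merge)→103140, (A,nl_idx)→189120, (D,nl)→288960 …(+1); best=5040 via (D,hash)
  {ABCD}: card=1440000; try (D,hash)→28280, (C,hash)→149240, (D,merge)→387560, (C,merge)→2741160, (D,nl)→2882600, (C,nl)→2885040; best=28280 via (D,hash)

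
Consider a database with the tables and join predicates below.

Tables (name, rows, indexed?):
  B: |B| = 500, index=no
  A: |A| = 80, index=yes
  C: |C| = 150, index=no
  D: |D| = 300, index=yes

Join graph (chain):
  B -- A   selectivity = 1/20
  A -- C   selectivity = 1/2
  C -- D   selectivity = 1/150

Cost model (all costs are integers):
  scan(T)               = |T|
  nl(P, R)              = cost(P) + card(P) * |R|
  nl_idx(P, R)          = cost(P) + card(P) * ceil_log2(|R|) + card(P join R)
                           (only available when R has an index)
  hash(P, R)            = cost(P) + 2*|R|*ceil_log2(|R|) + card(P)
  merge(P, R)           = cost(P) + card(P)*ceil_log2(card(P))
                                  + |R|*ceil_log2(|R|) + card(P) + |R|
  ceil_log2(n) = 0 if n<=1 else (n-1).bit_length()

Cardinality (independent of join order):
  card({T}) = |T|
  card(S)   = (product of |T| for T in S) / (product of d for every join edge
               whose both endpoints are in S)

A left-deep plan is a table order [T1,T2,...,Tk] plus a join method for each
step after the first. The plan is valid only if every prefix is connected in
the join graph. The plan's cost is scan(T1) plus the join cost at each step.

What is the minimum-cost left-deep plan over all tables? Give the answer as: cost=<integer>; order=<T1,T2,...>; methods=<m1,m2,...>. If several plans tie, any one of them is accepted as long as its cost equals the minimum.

cost=24220; order=C,D,A,B; methods=nl_idx,hash,hash

Selinger DP (subsets sized 1..n):
  {B}: scan cost=500, card=500
  {A}: scan cost=80, card=80
  {C}: scan cost=150, card=150
  {D}: scan cost=300, card=300
  {AB}: card=2000; try (A,hash)→2120, (B,merge)→5720, (A,nl_idx)→6000, (A,merge)→6140, (B,hash)→9160, (B,nl)→40080 …(+1); best=2120 via (A,hash)
  {AC}: card=6000; try (A,hash)→1420, (C,merge)→2070, (A,merge)→2140, (C,hash)→2560, (A,nl_idx)→7200, (C,nl)→12080 …(+1); best=1420 via (A,hash)
  {CD}: card=300; try (D,nl_idx)→1800, (C,hash)→3000, (D,merge)→4500, (C,merge)→4650, (D,hash)→5700, (D,nl)→45150 …(+1); best=1800 via (D,nl_idx)
  {ABC}: card=150000; try (C,hash)→6520, (B,hash)→16420, (C,merge)→27470, (B,merge)→90420, (C,nl)→302120, (B,nl)→3001420; best=6520 via (C,hash)
  {ACD}: card=12000; try (A,hash)→3220, (A,merge)→5440, (D,hash)→12820, (A,nl_idx)→15900, (A,nl)→25800, (D,nl_idx)→67420 …(+2); best=3220 via (A,hash)
  {ABCD}: card=300000; try (B,hash)→24220, (D,hash)→161920, (B,merge)→188220, (D,nl_idx)→1656520, (D,merge)→2859520, (B,nl)→6003220 …(+1); best=24220 via (B,hash)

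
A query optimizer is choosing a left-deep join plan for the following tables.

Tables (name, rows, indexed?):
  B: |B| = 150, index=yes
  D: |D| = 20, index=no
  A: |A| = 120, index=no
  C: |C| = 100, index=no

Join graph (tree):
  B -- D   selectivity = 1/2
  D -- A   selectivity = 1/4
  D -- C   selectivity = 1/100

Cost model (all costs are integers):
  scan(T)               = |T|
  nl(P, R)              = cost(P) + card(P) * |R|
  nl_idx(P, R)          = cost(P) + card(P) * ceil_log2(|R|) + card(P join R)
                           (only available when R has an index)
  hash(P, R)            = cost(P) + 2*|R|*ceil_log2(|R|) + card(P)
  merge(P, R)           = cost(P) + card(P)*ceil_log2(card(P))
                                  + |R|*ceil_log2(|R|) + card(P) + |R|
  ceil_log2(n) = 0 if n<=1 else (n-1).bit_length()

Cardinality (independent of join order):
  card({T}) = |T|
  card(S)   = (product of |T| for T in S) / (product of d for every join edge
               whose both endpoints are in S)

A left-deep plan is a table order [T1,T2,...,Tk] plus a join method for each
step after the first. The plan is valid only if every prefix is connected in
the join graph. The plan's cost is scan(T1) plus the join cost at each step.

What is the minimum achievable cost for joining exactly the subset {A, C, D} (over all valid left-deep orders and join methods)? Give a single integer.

1480

Selinger DP over subsets of {A,C,D}:
  {D}: scan cost=20, card=20
  {A}: scan cost=120, card=120
  {C}: scan cost=100, card=100
  {AD}: card=600; try (D,hash)→440, (A,merge)→1100, (D,merge)→1200, (A,hash)→1720, (A,nl)→2420, (D,nl)→2520; best=440 via (D,hash)
  {CD}: card=20; try (D,hash)→400, (C,merge)→940, (D,merge)→1020, (C,hash)→1440, (C,nl)→2020, (D,nl)→2100; best=400 via (D,hash)
  {ACD}: card=600; try (A,merge)→1480, (A,hash)→2100, (C,hash)→2440, (A,nl)→2800, (C,merge)→7840, (C,nl)→60440; best=1480 via (A,merge)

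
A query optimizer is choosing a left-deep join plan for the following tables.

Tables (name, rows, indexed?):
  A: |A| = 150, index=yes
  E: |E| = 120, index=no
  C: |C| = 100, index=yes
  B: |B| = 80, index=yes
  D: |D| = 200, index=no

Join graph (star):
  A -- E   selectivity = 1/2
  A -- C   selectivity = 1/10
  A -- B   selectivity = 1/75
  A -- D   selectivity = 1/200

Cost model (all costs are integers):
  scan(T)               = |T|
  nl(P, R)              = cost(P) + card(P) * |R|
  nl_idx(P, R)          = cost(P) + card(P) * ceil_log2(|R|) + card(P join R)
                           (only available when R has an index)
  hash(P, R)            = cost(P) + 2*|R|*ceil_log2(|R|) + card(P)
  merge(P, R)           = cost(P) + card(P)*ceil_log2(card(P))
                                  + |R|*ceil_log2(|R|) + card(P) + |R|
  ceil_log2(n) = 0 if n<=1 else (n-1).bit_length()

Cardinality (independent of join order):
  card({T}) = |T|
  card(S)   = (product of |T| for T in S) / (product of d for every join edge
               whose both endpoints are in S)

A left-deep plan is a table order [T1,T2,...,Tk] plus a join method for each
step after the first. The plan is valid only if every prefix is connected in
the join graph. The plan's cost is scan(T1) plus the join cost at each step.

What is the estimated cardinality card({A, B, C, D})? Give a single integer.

Tables in S: A(150), B(80), C(100), D(200)
Edges inside S: A-C(d=10), A-B(d=75), A-D(d=200)
numerator = 150 * 80 * 100 * 200 = 240000000
denominator = 10 * 75 * 200 = 150000
card(S) = 240000000 / 150000 = 1600

1600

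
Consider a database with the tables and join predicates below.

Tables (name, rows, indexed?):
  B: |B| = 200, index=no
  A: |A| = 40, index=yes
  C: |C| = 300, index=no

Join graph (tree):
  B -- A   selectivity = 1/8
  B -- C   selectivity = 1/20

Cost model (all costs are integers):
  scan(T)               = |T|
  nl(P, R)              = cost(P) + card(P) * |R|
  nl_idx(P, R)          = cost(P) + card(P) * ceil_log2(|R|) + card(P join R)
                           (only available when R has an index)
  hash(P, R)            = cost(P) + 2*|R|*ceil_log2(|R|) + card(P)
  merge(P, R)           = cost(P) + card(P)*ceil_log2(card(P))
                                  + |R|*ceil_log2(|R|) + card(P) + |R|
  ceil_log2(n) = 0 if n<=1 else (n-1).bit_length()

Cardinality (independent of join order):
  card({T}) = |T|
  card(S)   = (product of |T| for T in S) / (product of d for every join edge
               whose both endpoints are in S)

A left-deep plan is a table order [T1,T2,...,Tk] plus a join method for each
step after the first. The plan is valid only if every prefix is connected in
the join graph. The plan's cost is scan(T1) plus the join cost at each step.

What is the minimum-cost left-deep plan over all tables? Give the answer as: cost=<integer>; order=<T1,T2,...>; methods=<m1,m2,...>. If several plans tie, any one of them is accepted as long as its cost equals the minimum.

Selinger DP (subsets sized 1..n):
  {B}: scan cost=200, card=200
  {A}: scan cost=40, card=40
  {C}: scan cost=300, card=300
  {AB}: card=1000; try (A,hash)→880, (B,merge)→2120, (A,merge)→2280, (A,nl_idx)→2400, (B,hash)→3280, (B,nl)→8040 …(+1); best=880 via (A,hash)
  {BC}: card=3000; try (B,hash)→3800, (C,merge)→5000, (B,merge)→5100, (C,hash)→5800, (C,nl)→60200, (B,nl)→60300; best=3800 via (B,hash)
  {ABC}: card=15000; try (C,hash)→7280, (A,hash)→7280, (C,merge)→14880, (A,nl_idx)→36800, (A,merge)→43080, (A,nl)→123800 …(+1); best=7280 via (C,hash)

cost=7280; order=B,A,C; methods=hash,hash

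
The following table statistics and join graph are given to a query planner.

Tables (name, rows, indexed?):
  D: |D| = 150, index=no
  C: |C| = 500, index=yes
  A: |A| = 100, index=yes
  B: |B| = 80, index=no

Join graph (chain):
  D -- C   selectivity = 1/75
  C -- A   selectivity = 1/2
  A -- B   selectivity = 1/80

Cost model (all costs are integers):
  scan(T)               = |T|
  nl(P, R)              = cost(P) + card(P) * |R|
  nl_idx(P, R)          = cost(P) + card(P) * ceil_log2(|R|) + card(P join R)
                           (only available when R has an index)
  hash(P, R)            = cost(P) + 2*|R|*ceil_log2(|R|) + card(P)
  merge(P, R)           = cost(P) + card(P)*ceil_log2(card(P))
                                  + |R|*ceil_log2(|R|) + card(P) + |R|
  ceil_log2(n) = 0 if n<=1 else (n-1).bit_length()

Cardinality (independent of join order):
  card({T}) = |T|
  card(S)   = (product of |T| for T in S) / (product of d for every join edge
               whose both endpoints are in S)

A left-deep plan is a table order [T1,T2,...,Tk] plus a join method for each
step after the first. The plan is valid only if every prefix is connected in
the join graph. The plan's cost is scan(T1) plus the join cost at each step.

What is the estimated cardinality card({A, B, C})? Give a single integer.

25000

Tables in S: A(100), B(80), C(500)
Edges inside S: C-A(d=2), A-B(d=80)
numerator = 100 * 80 * 500 = 4000000
denominator = 2 * 80 = 160
card(S) = 4000000 / 160 = 25000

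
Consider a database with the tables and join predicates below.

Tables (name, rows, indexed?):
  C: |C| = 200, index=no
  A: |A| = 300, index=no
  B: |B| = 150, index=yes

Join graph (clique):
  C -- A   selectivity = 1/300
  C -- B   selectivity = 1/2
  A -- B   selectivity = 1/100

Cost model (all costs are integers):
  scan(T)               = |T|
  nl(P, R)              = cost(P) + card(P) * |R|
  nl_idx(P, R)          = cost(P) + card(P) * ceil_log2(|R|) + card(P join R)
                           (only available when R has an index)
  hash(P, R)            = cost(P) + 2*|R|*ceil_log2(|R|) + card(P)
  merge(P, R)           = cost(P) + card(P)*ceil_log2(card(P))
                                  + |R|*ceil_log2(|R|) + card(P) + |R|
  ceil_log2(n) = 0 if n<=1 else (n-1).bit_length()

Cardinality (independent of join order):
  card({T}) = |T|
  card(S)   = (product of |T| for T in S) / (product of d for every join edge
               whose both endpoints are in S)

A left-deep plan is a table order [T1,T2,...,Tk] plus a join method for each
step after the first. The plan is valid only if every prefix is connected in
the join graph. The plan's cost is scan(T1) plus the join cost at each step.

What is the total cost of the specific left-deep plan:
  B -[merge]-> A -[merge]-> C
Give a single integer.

step 1: scan B: cost=150, card=150
step 2: join A via merge
    card(P join A) = 150*300/(100) = 450
    cost = 150 + 150*8 + 300*9 + 150 + 300 = 4500
step 3: join C via merge
    card(P join C) = 450*200/(300*2) = 150
    cost = 4500 + 450*9 + 200*8 + 450 + 200 = 10800

10800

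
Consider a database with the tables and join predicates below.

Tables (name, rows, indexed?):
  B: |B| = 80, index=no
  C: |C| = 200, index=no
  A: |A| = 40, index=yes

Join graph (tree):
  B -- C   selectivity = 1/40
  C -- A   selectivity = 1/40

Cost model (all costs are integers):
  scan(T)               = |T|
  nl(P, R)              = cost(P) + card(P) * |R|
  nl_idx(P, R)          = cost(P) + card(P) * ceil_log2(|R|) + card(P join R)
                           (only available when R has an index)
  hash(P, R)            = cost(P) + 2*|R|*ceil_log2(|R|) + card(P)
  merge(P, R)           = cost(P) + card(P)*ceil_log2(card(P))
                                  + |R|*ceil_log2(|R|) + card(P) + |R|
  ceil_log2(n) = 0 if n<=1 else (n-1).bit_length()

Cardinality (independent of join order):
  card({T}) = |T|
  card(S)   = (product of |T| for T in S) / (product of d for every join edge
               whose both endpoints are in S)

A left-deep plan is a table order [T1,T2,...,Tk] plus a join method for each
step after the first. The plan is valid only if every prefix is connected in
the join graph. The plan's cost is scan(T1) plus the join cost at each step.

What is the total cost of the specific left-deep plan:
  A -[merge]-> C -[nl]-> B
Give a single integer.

step 1: scan A: cost=40, card=40
step 2: join C via merge
    card(P join C) = 40*200/(40) = 200
    cost = 40 + 40*6 + 200*8 + 40 + 200 = 2120
step 3: join B via nl
    card(P join B) = 200*80/(40) = 400
    cost = 2120 + 200*80 = 18120

18120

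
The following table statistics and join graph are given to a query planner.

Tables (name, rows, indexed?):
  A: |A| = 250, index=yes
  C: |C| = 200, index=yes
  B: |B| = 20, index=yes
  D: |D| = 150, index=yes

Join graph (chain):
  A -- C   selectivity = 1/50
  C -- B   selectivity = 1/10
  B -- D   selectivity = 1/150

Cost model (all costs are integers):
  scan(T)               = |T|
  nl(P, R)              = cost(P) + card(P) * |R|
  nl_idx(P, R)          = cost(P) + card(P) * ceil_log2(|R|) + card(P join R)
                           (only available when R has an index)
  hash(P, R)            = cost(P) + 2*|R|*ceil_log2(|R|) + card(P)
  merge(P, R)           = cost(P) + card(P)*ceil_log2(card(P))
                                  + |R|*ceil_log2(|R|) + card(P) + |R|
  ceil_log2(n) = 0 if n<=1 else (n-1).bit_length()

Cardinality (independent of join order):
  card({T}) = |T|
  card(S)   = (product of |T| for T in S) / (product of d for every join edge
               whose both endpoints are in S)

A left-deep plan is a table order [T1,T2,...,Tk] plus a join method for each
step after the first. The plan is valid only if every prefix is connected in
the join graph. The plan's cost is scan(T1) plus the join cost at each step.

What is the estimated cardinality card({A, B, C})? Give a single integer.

2000

Tables in S: A(250), B(20), C(200)
Edges inside S: A-C(d=50), C-B(d=10)
numerator = 250 * 20 * 200 = 1000000
denominator = 50 * 10 = 500
card(S) = 1000000 / 500 = 2000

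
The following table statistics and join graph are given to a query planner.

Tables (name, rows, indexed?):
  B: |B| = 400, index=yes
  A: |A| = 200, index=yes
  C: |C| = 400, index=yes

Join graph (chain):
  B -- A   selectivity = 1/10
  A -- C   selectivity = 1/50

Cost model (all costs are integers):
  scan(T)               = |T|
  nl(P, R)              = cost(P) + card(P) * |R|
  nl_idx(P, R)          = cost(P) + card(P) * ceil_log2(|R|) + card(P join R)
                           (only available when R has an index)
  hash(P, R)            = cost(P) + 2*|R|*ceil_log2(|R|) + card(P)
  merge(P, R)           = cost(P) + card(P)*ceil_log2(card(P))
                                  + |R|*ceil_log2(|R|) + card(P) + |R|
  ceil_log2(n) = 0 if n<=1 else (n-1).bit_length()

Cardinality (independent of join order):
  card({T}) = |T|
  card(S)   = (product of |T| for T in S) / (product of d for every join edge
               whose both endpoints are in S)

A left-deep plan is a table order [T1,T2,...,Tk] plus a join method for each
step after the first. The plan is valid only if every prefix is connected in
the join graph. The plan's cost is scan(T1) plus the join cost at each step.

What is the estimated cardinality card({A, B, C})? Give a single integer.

64000

Tables in S: A(200), B(400), C(400)
Edges inside S: B-A(d=10), A-C(d=50)
numerator = 200 * 400 * 400 = 32000000
denominator = 10 * 50 = 500
card(S) = 32000000 / 500 = 64000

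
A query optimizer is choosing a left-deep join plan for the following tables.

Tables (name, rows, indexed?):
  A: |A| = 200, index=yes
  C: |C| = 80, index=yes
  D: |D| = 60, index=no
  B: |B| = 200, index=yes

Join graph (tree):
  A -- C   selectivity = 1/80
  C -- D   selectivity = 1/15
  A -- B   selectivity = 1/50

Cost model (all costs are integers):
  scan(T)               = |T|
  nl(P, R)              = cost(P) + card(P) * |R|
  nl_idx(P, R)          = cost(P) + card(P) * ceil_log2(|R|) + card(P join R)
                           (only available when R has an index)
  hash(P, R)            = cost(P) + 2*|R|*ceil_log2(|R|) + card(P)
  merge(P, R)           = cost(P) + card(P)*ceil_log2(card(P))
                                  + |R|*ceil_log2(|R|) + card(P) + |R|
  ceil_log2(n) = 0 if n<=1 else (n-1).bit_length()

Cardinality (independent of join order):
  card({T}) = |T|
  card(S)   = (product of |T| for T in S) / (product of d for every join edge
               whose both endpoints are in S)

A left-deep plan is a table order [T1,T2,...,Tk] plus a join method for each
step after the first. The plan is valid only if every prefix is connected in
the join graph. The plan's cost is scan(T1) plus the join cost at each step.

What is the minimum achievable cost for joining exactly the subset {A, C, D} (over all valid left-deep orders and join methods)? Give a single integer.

1840

Selinger DP over subsets of {A,C,D}:
  {A}: scan cost=200, card=200
  {C}: scan cost=80, card=80
  {D}: scan cost=60, card=60
  {AC}: card=200; try (A,nl_idx)→920, (C,hash)→1520, (C,nl_idx)→1800, (A,merge)→2520, (C,merge)→2640, (A,hash)→3360 …(+2); best=920 via (A,nl_idx)
  {CD}: card=320; try (C,nl_idx)→800, (D,hash)→880, (C,merge)→1120, (D,merge)→1140, (C,hash)→1240, (C,nl)→4860 …(+1); best=800 via (C,nl_idx)
  {ACD}: card=800; try (D,hash)→1840, (D,merge)→3140, (A,nl_idx)→4160, (A,hash)→4320, (A,merge)→5800, (D,nl)→12920 …(+1); best=1840 via (D,hash)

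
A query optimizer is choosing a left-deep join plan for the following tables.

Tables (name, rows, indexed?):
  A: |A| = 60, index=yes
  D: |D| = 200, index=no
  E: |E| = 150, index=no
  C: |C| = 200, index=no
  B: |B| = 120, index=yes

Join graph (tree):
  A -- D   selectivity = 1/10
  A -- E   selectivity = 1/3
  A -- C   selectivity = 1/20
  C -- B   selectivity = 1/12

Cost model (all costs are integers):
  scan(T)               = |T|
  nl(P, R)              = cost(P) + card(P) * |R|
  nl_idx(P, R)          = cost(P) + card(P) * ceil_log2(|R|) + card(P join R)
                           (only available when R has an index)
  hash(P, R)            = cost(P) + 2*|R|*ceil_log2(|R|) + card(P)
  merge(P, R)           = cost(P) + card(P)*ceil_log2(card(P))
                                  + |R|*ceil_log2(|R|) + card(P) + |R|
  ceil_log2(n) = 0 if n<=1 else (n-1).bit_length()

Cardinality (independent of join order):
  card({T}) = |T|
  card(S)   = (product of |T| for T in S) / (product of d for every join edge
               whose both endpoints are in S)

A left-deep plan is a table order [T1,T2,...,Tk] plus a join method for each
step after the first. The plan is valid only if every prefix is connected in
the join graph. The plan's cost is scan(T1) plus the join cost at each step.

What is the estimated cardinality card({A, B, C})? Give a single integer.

Tables in S: A(60), B(120), C(200)
Edges inside S: A-C(d=20), C-B(d=12)
numerator = 60 * 120 * 200 = 1440000
denominator = 20 * 12 = 240
card(S) = 1440000 / 240 = 6000

6000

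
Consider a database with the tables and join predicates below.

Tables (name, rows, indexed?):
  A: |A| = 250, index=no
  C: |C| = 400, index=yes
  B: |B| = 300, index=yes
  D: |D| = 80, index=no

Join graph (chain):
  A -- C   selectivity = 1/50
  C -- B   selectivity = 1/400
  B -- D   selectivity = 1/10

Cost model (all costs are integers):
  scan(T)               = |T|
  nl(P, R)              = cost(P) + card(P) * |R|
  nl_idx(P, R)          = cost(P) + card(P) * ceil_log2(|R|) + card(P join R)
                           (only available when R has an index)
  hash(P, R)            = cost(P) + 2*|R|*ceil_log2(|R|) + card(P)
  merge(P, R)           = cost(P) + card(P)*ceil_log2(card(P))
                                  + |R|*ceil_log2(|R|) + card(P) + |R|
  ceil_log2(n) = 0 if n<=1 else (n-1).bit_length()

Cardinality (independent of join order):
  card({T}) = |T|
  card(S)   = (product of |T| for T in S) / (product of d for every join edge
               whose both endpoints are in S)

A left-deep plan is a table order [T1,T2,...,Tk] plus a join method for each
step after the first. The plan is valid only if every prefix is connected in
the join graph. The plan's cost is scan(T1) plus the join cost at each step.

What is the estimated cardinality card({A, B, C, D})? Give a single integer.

Tables in S: A(250), B(300), C(400), D(80)
Edges inside S: A-C(d=50), C-B(d=400), B-D(d=10)
numerator = 250 * 300 * 400 * 80 = 2400000000
denominator = 50 * 400 * 10 = 200000
card(S) = 2400000000 / 200000 = 12000

12000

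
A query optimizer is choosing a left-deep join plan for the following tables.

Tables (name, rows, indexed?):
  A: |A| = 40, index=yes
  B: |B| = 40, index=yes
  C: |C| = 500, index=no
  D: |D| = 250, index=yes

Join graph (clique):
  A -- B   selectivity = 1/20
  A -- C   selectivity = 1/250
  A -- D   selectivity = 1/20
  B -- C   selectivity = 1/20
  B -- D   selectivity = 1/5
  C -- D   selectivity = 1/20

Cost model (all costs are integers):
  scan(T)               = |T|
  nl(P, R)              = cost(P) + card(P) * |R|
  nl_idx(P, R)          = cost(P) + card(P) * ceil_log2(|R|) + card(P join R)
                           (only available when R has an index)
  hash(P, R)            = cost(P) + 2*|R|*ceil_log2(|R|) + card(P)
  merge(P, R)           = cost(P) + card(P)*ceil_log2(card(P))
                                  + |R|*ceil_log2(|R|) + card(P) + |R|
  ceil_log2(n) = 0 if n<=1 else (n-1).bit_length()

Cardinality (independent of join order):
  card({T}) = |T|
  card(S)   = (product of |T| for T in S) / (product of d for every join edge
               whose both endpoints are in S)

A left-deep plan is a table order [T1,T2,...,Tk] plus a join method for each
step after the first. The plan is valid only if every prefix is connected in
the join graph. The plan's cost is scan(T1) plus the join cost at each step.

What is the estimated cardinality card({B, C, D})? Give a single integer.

Tables in S: B(40), C(500), D(250)
Edges inside S: B-C(d=20), B-D(d=5), C-D(d=20)
numerator = 40 * 500 * 250 = 5000000
denominator = 20 * 5 * 20 = 2000
card(S) = 5000000 / 2000 = 2500

2500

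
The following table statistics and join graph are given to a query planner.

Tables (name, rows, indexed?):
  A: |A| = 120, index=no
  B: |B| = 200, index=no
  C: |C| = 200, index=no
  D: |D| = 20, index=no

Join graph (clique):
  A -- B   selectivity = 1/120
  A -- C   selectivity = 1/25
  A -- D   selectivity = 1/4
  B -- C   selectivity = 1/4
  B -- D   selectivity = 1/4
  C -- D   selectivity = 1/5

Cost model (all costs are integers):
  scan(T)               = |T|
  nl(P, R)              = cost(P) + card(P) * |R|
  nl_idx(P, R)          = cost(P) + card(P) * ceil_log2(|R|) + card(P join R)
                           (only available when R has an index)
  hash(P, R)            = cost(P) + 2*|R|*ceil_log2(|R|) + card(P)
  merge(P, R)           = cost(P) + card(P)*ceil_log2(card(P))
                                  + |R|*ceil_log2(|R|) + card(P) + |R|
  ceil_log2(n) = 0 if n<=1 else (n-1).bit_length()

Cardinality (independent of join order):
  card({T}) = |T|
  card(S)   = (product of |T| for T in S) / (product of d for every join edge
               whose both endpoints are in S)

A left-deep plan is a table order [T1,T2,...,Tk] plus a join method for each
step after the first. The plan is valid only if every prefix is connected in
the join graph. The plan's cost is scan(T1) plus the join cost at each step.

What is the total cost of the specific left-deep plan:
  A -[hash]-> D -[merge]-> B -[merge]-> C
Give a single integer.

12890

step 1: scan A: cost=120, card=120
step 2: join D via hash
    card(P join D) = 120*20/(4) = 600
    cost = 120 + 2*20*5 + 120 = 440
step 3: join B via merge
    card(P join B) = 600*200/(120*4) = 250
    cost = 440 + 600*10 + 200*8 + 600 + 200 = 8840
step 4: join C via merge
    card(P join C) = 250*200/(25*4*5) = 100
    cost = 8840 + 250*8 + 200*8 + 250 + 200 = 12890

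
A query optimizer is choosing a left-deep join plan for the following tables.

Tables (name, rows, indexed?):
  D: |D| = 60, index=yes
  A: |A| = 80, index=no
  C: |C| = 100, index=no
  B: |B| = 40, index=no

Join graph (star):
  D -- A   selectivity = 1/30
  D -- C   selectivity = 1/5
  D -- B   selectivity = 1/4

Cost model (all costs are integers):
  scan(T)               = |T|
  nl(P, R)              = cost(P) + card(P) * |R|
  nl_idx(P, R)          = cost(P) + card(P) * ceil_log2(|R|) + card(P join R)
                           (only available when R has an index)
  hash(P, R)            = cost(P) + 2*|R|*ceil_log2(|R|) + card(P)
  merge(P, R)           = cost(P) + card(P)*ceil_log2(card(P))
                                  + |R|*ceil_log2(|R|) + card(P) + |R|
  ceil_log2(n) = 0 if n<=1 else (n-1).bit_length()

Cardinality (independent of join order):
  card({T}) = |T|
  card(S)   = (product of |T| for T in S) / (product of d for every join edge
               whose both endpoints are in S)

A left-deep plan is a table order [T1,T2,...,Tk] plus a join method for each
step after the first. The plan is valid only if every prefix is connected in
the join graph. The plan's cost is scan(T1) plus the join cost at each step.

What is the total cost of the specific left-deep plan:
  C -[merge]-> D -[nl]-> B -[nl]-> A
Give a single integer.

1009320

step 1: scan C: cost=100, card=100
step 2: join D via merge
    card(P join D) = 100*60/(5) = 1200
    cost = 100 + 100*7 + 60*6 + 100 + 60 = 1320
step 3: join B via nl
    card(P join B) = 1200*40/(4) = 12000
    cost = 1320 + 1200*40 = 49320
step 4: join A via nl
    card(P join A) = 12000*80/(30) = 32000
    cost = 49320 + 12000*80 = 1009320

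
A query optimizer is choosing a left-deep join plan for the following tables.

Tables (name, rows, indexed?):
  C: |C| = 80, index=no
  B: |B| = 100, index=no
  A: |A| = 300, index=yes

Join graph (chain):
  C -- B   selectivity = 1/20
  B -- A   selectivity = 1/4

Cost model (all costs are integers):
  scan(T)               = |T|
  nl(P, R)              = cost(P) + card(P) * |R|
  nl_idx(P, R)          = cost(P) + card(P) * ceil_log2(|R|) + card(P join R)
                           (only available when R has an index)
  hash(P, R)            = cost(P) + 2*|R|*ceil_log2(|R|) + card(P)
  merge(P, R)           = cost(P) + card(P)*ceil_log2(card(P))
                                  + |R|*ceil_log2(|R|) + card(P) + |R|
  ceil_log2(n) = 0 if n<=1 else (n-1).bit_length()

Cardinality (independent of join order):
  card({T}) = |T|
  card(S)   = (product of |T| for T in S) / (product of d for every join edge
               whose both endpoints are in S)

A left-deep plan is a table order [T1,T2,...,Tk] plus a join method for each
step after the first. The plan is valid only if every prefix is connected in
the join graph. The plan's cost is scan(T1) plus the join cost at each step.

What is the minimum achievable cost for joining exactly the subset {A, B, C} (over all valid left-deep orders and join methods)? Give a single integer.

7120

Selinger DP over subsets of {A,B,C}:
  {C}: scan cost=80, card=80
  {B}: scan cost=100, card=100
  {A}: scan cost=300, card=300
  {BC}: card=400; try (C,hash)→1320, (B,merge)→1520, (C,merge)→1540, (B,hash)→1560, (B,nl)→8080, (C,nl)→8100; best=1320 via (C,hash)
  {AB}: card=7500; try (B,hash)→2000, (A,merge)→3900, (B,merge)→4100, (A,hash)→5600, (A,nl_idx)→8500, (A,nl)→30100 …(+1); best=2000 via (B,hash)
  {ABC}: card=30000; try (A,hash)→7120, (A,merge)→8320, (C,hash)→10620, (A,nl_idx)→34920, (C,merge)→107640, (A,nl)→121320 …(+1); best=7120 via (A,hash)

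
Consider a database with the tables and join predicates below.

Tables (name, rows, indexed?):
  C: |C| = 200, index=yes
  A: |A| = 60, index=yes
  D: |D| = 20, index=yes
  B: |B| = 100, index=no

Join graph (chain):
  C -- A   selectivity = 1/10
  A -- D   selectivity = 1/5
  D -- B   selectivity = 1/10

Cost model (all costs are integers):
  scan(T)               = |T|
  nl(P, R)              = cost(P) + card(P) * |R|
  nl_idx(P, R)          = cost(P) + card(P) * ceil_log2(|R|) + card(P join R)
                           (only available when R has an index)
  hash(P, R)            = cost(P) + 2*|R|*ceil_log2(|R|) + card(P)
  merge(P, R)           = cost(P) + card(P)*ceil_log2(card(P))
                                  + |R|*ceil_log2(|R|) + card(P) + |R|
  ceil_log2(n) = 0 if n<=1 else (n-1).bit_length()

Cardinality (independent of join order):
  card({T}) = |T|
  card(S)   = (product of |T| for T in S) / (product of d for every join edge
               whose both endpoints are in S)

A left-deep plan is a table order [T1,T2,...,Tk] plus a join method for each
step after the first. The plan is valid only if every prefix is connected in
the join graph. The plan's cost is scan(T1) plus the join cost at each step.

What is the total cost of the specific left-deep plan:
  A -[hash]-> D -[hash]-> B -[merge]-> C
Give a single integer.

step 1: scan A: cost=60, card=60
step 2: join D via hash
    card(P join D) = 60*20/(5) = 240
    cost = 60 + 2*20*5 + 60 = 320
step 3: join B via hash
    card(P join B) = 240*100/(10) = 2400
    cost = 320 + 2*100*7 + 240 = 1960
step 4: join C via merge
    card(P join C) = 2400*200/(10) = 48000
    cost = 1960 + 2400*12 + 200*8 + 2400 + 200 = 34960

34960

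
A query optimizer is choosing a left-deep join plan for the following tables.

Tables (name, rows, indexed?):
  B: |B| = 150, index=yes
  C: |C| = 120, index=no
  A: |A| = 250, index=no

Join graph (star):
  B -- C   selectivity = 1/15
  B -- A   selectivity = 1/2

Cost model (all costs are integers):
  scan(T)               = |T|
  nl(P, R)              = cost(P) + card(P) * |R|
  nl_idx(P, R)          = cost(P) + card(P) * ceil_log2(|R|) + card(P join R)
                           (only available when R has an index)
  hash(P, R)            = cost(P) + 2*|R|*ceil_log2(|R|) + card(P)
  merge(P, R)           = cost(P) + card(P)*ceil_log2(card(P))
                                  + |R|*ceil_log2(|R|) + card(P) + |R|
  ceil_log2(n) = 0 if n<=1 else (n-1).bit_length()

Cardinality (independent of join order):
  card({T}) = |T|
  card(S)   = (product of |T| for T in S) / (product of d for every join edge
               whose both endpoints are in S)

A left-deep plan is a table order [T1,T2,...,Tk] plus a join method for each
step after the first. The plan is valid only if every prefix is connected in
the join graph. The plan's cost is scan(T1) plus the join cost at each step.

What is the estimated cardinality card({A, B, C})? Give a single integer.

150000

Tables in S: A(250), B(150), C(120)
Edges inside S: B-C(d=15), B-A(d=2)
numerator = 250 * 150 * 120 = 4500000
denominator = 15 * 2 = 30
card(S) = 4500000 / 30 = 150000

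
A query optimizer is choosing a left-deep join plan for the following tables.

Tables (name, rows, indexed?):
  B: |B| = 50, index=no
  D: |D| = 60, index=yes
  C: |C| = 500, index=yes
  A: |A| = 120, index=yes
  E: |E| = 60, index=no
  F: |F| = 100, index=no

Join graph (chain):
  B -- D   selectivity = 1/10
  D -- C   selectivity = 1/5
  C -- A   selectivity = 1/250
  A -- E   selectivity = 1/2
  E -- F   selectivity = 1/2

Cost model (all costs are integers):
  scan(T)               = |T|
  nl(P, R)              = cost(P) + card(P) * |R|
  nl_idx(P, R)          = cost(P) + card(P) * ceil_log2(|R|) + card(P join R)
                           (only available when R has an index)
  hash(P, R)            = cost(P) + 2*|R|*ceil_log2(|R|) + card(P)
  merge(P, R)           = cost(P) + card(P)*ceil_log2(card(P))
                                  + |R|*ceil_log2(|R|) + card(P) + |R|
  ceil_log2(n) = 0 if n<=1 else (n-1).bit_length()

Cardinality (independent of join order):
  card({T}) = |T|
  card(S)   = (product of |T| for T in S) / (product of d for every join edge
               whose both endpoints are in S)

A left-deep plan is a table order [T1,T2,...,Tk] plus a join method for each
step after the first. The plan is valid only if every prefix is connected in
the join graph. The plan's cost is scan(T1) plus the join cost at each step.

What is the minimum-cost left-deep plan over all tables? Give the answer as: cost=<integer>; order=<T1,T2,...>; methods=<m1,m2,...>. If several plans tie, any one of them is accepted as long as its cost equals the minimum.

Selinger DP (subsets sized 1..n):
  {B}: scan cost=50, card=50
  {D}: scan cost=60, card=60
  {C}: scan cost=500, card=500
  {A}: scan cost=120, card=120
  {E}: scan cost=60, card=60
  {F}: scan cost=100, card=100
  {BD}: card=300; try (D,nl_idx)→650, (B,hash)→720, (D,hash)→820, (D,merge)→820, (B,merge)→830, (D,nl)→3050 …(+1); best=650 via (D,nl_idx)
  {CD}: card=6000; try (D,hash)→1720, (C,merge)→5480, (D,merge)→5920, (C,nl_idx)→6600, (C,hash)→9120, (D,nl_idx)→9500 …(+2); best=1720 via (D,hash)
  {AC}: card=240; try (C,nl_idx)→1440, (A,hash)→2680, (A,nl_idx)→4240, (C,merge)→6080, (A,merge)→6460, (C,hash)→9240 …(+2); best=1440 via (C,nl_idx)
  {AE}: card=3600; try (E,hash)→960, (A,merge)→1440, (E,merge)→1500, (A,hash)→1800, (A,nl_idx)→4080, (A,nl)→7260 …(+1); best=960 via (E,hash)
  {EF}: card=3000; try (E,hash)→920, (F,merge)→1280, (E,merge)→1320, (F,hash)→1520, (F,nl)→6060, (E,nl)→6100; best=920 via (E,hash)
  {BCD}: card=30000; try (B,hash)→8320, (C,merge)→8650, (C,hash)→9950, (C,nl_idx)→33350, (B,merge)→86070, (C,nl)→150650 …(+1); best=8320 via (B,hash)
  {ACD}: card=2880; try (D,hash)→2400, (D,merge)→4020, (D,nl_idx)→5760, (A,hash)→9400, (D,nl)→15840, (A,nl_idx)→46600 …(+2); best=2400 via (D,hash)
  {ACE}: card=7200; try (E,hash)→2400, (E,merge)→4020, (C,hash)→13560, (E,nl)→15840, (C,nl_idx)→40560, (C,merge)→52760 …(+1); best=2400 via (E,hash)
  {AEF}: card=180000; try (A,hash)→5600, (F,hash)→5960, (A,merge)→40880, (F,merge)→48560, (A,nl_idx)→201920, (A,nl)→360920 …(+1); best=5600 via (A,hash)
  {ABCD}: card=14400; try (B,hash)→5880, (A,hash)→40000, (B,merge)→40190, (B,nl)→146400, (A,nl_idx)→232720, (A,merge)→489280 …(+1); best=5880 via (B,hash)
  {ACDE}: card=86400; try (E,hash)→6000, (D,hash)→10320, (E,merge)→40260, (D,merge)→103620, (D,nl_idx)→132000, (E,nl)→175200 …(+1); best=6000 via (E,hash)
  {ACEF}: card=360000; try (F,hash)→11000, (F,merge)→104000, (C,hash)→194600, (F,nl)→722400, (C,nl_idx)→1985600, (C,merge)→3430600 …(+1); best=11000 via (F,hash)
  {ABCDE}: card=432000; try (E,hash)→21000, (B,hash)→93000, (E,merge)→222300, (E,nl)→869880, (B,merge)→1561550, (B,nl)→4326000; best=21000 via (E,hash)
  {ACDEF}: card=4320000; try (F,hash)→93800, (D,hash)→371720, (F,merge)→1562000, (D,nl_idx)→6491000, (D,merge)→7211420, (F,nl)→8646000 …(+1); best=93800 via (F,hash)
  {ABCDEF}: card=21600000; try (F,hash)→454400, (B,hash)→4414400, (F,merge)→8661800, (F,nl)→43221000, (B,merge)→103774150, (B,nl)→216093800; best=454400 via (F,hash)

cost=454400; order=A,C,D,B,E,F; methods=nl_idx,hash,hash,hash,hash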